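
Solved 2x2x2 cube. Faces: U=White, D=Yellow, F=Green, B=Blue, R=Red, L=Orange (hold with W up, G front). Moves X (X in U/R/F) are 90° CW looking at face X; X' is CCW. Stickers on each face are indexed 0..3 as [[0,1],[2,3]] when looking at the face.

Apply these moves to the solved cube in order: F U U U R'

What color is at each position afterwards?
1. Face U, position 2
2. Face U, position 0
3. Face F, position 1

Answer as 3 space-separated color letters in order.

Answer: W W O

Derivation:
After move 1 (F): F=GGGG U=WWOO R=WRWR D=RRYY L=OYOY
After move 2 (U): U=OWOW F=WRGG R=BBWR B=OYBB L=GGOY
After move 3 (U): U=OOWW F=BBGG R=OYWR B=GGBB L=WROY
After move 4 (U): U=WOWO F=OYGG R=GGWR B=WRBB L=BBOY
After move 5 (R'): R=GRGW U=WBWW F=OOGO D=RYYG B=YRRB
Query 1: U[2] = W
Query 2: U[0] = W
Query 3: F[1] = O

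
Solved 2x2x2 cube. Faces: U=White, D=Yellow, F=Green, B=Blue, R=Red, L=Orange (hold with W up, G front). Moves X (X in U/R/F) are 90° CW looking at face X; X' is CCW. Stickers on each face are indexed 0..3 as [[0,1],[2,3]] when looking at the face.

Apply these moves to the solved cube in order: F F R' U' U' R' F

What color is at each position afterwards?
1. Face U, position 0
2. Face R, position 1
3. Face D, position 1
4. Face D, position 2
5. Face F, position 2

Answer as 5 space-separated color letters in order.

After move 1 (F): F=GGGG U=WWOO R=WRWR D=RRYY L=OYOY
After move 2 (F): F=GGGG U=WWYY R=OROR D=WWYY L=OROR
After move 3 (R'): R=RROO U=WBYB F=GWGY D=WGYG B=YBWB
After move 4 (U'): U=BBWY F=ORGY R=GWOO B=RRWB L=YBOR
After move 5 (U'): U=BYBW F=YBGY R=OROO B=GWWB L=RROR
After move 6 (R'): R=ROOO U=BWBG F=YYGW D=WBYY B=GWGB
After move 7 (F): F=GYWY U=BWRR R=BOGO D=ORYY L=RWOB
Query 1: U[0] = B
Query 2: R[1] = O
Query 3: D[1] = R
Query 4: D[2] = Y
Query 5: F[2] = W

Answer: B O R Y W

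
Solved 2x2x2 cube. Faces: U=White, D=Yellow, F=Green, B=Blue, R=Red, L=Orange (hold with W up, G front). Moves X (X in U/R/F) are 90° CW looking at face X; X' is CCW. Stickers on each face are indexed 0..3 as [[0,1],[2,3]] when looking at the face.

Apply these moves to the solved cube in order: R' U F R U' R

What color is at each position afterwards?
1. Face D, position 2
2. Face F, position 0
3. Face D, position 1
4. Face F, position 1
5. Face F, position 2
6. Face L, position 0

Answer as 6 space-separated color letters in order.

Answer: Y G W Y W W

Derivation:
After move 1 (R'): R=RRRR U=WBWB F=GWGW D=YGYG B=YBYB
After move 2 (U): U=WWBB F=RRGW R=YBRR B=OOYB L=GWOO
After move 3 (F): F=GRWR U=WWOW R=BBBR D=RYYG L=GYOG
After move 4 (R): R=BBRB U=WROR F=GYWG D=RYYO B=WOWB
After move 5 (U'): U=RRWO F=GYWG R=GYRB B=BBWB L=WOOG
After move 6 (R): R=RGBY U=RYWG F=GYWO D=RWYB B=OBRB
Query 1: D[2] = Y
Query 2: F[0] = G
Query 3: D[1] = W
Query 4: F[1] = Y
Query 5: F[2] = W
Query 6: L[0] = W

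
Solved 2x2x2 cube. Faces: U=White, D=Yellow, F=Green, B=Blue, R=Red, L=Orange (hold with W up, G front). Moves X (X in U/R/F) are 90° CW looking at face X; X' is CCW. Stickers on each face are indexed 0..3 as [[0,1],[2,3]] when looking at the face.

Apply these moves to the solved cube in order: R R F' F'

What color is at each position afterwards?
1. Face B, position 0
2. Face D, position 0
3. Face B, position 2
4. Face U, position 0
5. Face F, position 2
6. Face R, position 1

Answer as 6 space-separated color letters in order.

After move 1 (R): R=RRRR U=WGWG F=GYGY D=YBYB B=WBWB
After move 2 (R): R=RRRR U=WYWY F=GBGB D=YWYW B=GBGB
After move 3 (F'): F=BBGG U=WYRR R=WRYR D=OOYW L=OYOW
After move 4 (F'): F=BGBG U=WYWY R=OROR D=YWYW L=OROR
Query 1: B[0] = G
Query 2: D[0] = Y
Query 3: B[2] = G
Query 4: U[0] = W
Query 5: F[2] = B
Query 6: R[1] = R

Answer: G Y G W B R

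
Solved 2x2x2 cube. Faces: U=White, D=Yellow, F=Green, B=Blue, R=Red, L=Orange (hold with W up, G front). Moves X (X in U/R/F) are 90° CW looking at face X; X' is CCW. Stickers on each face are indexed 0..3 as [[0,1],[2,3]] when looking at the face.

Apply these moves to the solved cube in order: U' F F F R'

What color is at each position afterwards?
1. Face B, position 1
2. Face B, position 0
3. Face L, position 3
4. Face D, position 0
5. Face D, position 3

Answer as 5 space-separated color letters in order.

Answer: R Y W B G

Derivation:
After move 1 (U'): U=WWWW F=OOGG R=GGRR B=RRBB L=BBOO
After move 2 (F): F=GOGO U=WWOB R=WGWR D=RGYY L=BYOY
After move 3 (F): F=GGOO U=WWYY R=OGBR D=WWYY L=BROG
After move 4 (F): F=OGOG U=WWGR R=YGYR D=BOYY L=BWOW
After move 5 (R'): R=GRYY U=WBGR F=OWOR D=BGYG B=YROB
Query 1: B[1] = R
Query 2: B[0] = Y
Query 3: L[3] = W
Query 4: D[0] = B
Query 5: D[3] = G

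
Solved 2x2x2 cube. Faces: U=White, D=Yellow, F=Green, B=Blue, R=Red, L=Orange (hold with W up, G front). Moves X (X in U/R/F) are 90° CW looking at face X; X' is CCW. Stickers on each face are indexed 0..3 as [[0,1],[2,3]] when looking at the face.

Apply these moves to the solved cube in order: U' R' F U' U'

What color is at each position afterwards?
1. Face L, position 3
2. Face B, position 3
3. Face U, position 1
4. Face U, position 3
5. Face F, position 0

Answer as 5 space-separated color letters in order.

After move 1 (U'): U=WWWW F=OOGG R=GGRR B=RRBB L=BBOO
After move 2 (R'): R=GRGR U=WBWR F=OWGW D=YOYG B=YRYB
After move 3 (F): F=GOWW U=WBOB R=WRRR D=GGYG L=BYOO
After move 4 (U'): U=BBWO F=BYWW R=GORR B=WRYB L=YROO
After move 5 (U'): U=BOBW F=YRWW R=BYRR B=GOYB L=WROO
Query 1: L[3] = O
Query 2: B[3] = B
Query 3: U[1] = O
Query 4: U[3] = W
Query 5: F[0] = Y

Answer: O B O W Y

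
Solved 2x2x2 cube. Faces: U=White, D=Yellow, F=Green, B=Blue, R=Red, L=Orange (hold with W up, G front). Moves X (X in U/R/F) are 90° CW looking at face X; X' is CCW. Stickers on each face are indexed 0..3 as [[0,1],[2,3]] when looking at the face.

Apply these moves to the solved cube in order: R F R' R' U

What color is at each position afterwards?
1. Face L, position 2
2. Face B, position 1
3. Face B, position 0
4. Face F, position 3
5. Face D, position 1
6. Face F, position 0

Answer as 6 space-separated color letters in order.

Answer: O Y O W G R

Derivation:
After move 1 (R): R=RRRR U=WGWG F=GYGY D=YBYB B=WBWB
After move 2 (F): F=GGYY U=WGOO R=WRGR D=RRYB L=OYOB
After move 3 (R'): R=RRWG U=WWOW F=GGYO D=RGYY B=BBRB
After move 4 (R'): R=RGRW U=WROB F=GWYW D=RGYO B=YBGB
After move 5 (U): U=OWBR F=RGYW R=YBRW B=OYGB L=GWOB
Query 1: L[2] = O
Query 2: B[1] = Y
Query 3: B[0] = O
Query 4: F[3] = W
Query 5: D[1] = G
Query 6: F[0] = R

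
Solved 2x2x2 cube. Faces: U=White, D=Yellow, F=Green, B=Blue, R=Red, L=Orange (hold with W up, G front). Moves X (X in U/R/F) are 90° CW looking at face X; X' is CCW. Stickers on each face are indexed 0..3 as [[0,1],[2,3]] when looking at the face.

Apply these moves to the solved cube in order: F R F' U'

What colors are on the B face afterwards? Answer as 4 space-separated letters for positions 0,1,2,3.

Answer: B W W B

Derivation:
After move 1 (F): F=GGGG U=WWOO R=WRWR D=RRYY L=OYOY
After move 2 (R): R=WWRR U=WGOG F=GRGY D=RBYB B=OBWB
After move 3 (F'): F=RYGG U=WGWR R=BWRR D=YYYB L=OGOO
After move 4 (U'): U=GRWW F=OGGG R=RYRR B=BWWB L=OBOO
Query: B face = BWWB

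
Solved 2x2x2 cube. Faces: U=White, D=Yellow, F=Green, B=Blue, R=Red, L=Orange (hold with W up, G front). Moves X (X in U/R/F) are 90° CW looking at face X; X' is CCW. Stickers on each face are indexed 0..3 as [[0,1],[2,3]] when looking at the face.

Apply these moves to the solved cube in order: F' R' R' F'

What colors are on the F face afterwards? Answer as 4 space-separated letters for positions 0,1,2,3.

Answer: B B G G

Derivation:
After move 1 (F'): F=GGGG U=WWRR R=YRYR D=OOYY L=OWOW
After move 2 (R'): R=RRYY U=WBRB F=GWGR D=OGYG B=YBOB
After move 3 (R'): R=RYRY U=WORY F=GBGB D=OWYR B=GBGB
After move 4 (F'): F=BBGG U=WORR R=WYOY D=WWYR L=OYOR
Query: F face = BBGG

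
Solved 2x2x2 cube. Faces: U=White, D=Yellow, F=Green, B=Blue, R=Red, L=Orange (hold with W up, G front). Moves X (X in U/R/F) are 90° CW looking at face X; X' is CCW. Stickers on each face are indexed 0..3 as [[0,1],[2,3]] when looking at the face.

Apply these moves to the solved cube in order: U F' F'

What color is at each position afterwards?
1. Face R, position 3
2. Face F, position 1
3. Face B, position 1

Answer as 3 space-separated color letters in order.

Answer: R G O

Derivation:
After move 1 (U): U=WWWW F=RRGG R=BBRR B=OOBB L=GGOO
After move 2 (F'): F=RGRG U=WWBR R=YBYR D=GOYY L=GWOW
After move 3 (F'): F=GGRR U=WWYY R=OBGR D=WWYY L=GROB
Query 1: R[3] = R
Query 2: F[1] = G
Query 3: B[1] = O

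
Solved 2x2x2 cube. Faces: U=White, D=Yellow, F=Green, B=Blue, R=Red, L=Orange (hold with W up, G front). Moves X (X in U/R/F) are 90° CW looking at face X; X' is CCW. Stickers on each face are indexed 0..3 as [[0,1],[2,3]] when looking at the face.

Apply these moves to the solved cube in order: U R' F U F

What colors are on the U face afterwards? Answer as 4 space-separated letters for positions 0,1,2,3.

Answer: O W R R

Derivation:
After move 1 (U): U=WWWW F=RRGG R=BBRR B=OOBB L=GGOO
After move 2 (R'): R=BRBR U=WBWO F=RWGW D=YRYG B=YOYB
After move 3 (F): F=GRWW U=WBOG R=WROR D=BBYG L=GYOR
After move 4 (U): U=OWGB F=WRWW R=YOOR B=GYYB L=GROR
After move 5 (F): F=WWWR U=OWRR R=GOBR D=OYYG L=GBOB
Query: U face = OWRR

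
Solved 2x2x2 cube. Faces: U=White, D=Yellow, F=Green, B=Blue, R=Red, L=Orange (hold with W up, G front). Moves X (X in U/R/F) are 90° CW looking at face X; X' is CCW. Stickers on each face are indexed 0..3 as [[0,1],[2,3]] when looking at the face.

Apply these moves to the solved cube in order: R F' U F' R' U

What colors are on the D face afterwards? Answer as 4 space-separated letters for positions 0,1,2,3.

Answer: Y G Y G

Derivation:
After move 1 (R): R=RRRR U=WGWG F=GYGY D=YBYB B=WBWB
After move 2 (F'): F=YYGG U=WGRR R=BRYR D=OOYB L=OGOW
After move 3 (U): U=RWRG F=BRGG R=WBYR B=OGWB L=YYOW
After move 4 (F'): F=RGBG U=RWWY R=OBOR D=YWYB L=YGOR
After move 5 (R'): R=BROO U=RWWO F=RWBY D=YGYG B=BGWB
After move 6 (U): U=WROW F=BRBY R=BGOO B=YGWB L=RWOR
Query: D face = YGYG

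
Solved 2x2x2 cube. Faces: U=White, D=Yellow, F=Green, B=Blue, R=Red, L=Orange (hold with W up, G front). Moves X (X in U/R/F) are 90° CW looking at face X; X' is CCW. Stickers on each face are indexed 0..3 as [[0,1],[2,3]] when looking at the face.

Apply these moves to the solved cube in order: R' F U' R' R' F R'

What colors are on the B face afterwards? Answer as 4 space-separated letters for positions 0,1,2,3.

After move 1 (R'): R=RRRR U=WBWB F=GWGW D=YGYG B=YBYB
After move 2 (F): F=GGWW U=WBOO R=WRBR D=RRYG L=OYOG
After move 3 (U'): U=BOWO F=OYWW R=GGBR B=WRYB L=YBOG
After move 4 (R'): R=GRGB U=BYWW F=OOWO D=RYYW B=GRRB
After move 5 (R'): R=RBGG U=BRWG F=OYWW D=ROYO B=WRYB
After move 6 (F): F=WOWY U=BRGB R=WBGG D=GRYO L=YROO
After move 7 (R'): R=BGWG U=BYGW F=WRWB D=GOYY B=ORRB
Query: B face = ORRB

Answer: O R R B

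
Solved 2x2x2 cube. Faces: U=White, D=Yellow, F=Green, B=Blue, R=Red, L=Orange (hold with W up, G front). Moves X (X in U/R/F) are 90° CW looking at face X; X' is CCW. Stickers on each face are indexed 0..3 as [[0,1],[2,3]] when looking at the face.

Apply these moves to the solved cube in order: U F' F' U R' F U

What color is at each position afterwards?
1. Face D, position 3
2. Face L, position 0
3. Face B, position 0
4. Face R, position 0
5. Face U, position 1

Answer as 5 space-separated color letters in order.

Answer: R R G Y Y

Derivation:
After move 1 (U): U=WWWW F=RRGG R=BBRR B=OOBB L=GGOO
After move 2 (F'): F=RGRG U=WWBR R=YBYR D=GOYY L=GWOW
After move 3 (F'): F=GGRR U=WWYY R=OBGR D=WWYY L=GROB
After move 4 (U): U=YWYW F=OBRR R=OOGR B=GRBB L=GGOB
After move 5 (R'): R=OROG U=YBYG F=OWRW D=WBYR B=YRWB
After move 6 (F): F=ROWW U=YBBG R=YRGG D=OOYR L=GWOB
After move 7 (U): U=BYGB F=YRWW R=YRGG B=GWWB L=ROOB
Query 1: D[3] = R
Query 2: L[0] = R
Query 3: B[0] = G
Query 4: R[0] = Y
Query 5: U[1] = Y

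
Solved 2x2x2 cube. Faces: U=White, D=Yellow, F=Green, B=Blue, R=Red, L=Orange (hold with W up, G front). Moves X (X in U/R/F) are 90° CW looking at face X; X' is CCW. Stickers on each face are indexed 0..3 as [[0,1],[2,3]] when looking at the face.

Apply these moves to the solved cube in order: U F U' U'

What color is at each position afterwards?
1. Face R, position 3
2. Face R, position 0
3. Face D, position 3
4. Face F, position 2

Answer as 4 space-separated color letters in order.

Answer: R G Y G

Derivation:
After move 1 (U): U=WWWW F=RRGG R=BBRR B=OOBB L=GGOO
After move 2 (F): F=GRGR U=WWOG R=WBWR D=RBYY L=GYOY
After move 3 (U'): U=WGWO F=GYGR R=GRWR B=WBBB L=OOOY
After move 4 (U'): U=GOWW F=OOGR R=GYWR B=GRBB L=WBOY
Query 1: R[3] = R
Query 2: R[0] = G
Query 3: D[3] = Y
Query 4: F[2] = G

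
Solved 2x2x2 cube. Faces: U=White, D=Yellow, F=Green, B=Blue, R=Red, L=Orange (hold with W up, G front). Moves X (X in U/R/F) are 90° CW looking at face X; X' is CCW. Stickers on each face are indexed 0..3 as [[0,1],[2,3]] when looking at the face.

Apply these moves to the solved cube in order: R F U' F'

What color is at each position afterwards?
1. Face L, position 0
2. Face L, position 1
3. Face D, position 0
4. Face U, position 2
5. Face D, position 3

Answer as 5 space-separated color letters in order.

Answer: W O B G B

Derivation:
After move 1 (R): R=RRRR U=WGWG F=GYGY D=YBYB B=WBWB
After move 2 (F): F=GGYY U=WGOO R=WRGR D=RRYB L=OYOB
After move 3 (U'): U=GOWO F=OYYY R=GGGR B=WRWB L=WBOB
After move 4 (F'): F=YYOY U=GOGG R=RGRR D=BBYB L=WOOW
Query 1: L[0] = W
Query 2: L[1] = O
Query 3: D[0] = B
Query 4: U[2] = G
Query 5: D[3] = B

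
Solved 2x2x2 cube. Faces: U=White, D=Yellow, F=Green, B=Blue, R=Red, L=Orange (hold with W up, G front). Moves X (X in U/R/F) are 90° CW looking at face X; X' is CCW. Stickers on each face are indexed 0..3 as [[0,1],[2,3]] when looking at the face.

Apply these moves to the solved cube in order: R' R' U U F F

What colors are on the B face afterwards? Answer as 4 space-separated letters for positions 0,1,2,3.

Answer: G B G B

Derivation:
After move 1 (R'): R=RRRR U=WBWB F=GWGW D=YGYG B=YBYB
After move 2 (R'): R=RRRR U=WYWY F=GBGB D=YWYW B=GBGB
After move 3 (U): U=WWYY F=RRGB R=GBRR B=OOGB L=GBOO
After move 4 (U): U=YWYW F=GBGB R=OORR B=GBGB L=RROO
After move 5 (F): F=GGBB U=YWOR R=YOWR D=ROYW L=RYOW
After move 6 (F): F=BGBG U=YWWY R=OORR D=WYYW L=RROO
Query: B face = GBGB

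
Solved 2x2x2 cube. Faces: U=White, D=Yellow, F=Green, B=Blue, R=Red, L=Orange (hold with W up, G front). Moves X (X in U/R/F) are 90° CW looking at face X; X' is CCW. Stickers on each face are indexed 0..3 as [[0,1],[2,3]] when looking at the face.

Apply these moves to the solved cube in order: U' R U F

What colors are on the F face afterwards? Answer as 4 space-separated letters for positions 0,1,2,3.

Answer: G R Y G

Derivation:
After move 1 (U'): U=WWWW F=OOGG R=GGRR B=RRBB L=BBOO
After move 2 (R): R=RGRG U=WOWG F=OYGY D=YBYR B=WRWB
After move 3 (U): U=WWGO F=RGGY R=WRRG B=BBWB L=OYOO
After move 4 (F): F=GRYG U=WWOY R=GROG D=RWYR L=OYOB
Query: F face = GRYG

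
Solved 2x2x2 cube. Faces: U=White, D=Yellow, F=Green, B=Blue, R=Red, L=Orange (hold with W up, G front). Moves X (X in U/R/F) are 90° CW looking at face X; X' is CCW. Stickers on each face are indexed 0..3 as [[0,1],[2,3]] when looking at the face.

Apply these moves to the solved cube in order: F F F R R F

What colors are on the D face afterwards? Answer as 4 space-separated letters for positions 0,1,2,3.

Answer: R R Y R

Derivation:
After move 1 (F): F=GGGG U=WWOO R=WRWR D=RRYY L=OYOY
After move 2 (F): F=GGGG U=WWYY R=OROR D=WWYY L=OROR
After move 3 (F): F=GGGG U=WWRR R=YRYR D=OOYY L=OWOW
After move 4 (R): R=YYRR U=WGRG F=GOGY D=OBYB B=RBWB
After move 5 (R): R=RYRY U=WORY F=GBGB D=OWYR B=GBGB
After move 6 (F): F=GGBB U=WOWW R=RYYY D=RRYR L=OOOW
Query: D face = RRYR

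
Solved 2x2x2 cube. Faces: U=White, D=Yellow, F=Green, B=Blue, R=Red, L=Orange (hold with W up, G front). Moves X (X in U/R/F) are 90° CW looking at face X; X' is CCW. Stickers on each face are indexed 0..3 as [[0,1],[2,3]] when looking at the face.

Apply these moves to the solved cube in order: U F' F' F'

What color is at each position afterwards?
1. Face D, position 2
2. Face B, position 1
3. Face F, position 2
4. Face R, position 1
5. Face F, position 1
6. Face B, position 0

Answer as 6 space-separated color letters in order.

Answer: Y O G B R O

Derivation:
After move 1 (U): U=WWWW F=RRGG R=BBRR B=OOBB L=GGOO
After move 2 (F'): F=RGRG U=WWBR R=YBYR D=GOYY L=GWOW
After move 3 (F'): F=GGRR U=WWYY R=OBGR D=WWYY L=GROB
After move 4 (F'): F=GRGR U=WWOG R=WBWR D=RBYY L=GYOY
Query 1: D[2] = Y
Query 2: B[1] = O
Query 3: F[2] = G
Query 4: R[1] = B
Query 5: F[1] = R
Query 6: B[0] = O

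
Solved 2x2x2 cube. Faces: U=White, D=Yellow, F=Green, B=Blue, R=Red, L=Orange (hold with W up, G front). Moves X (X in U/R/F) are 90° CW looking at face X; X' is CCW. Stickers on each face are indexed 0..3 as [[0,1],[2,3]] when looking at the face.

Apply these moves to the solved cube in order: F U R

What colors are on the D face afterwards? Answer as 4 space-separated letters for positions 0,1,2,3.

Answer: R B Y O

Derivation:
After move 1 (F): F=GGGG U=WWOO R=WRWR D=RRYY L=OYOY
After move 2 (U): U=OWOW F=WRGG R=BBWR B=OYBB L=GGOY
After move 3 (R): R=WBRB U=OROG F=WRGY D=RBYO B=WYWB
Query: D face = RBYO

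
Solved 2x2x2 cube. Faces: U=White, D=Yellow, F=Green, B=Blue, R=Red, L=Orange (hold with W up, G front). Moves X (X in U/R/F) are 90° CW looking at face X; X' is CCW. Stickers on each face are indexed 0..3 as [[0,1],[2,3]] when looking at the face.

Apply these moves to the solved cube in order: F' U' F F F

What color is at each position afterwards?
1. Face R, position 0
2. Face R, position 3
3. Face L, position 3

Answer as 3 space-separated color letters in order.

Answer: O R W

Derivation:
After move 1 (F'): F=GGGG U=WWRR R=YRYR D=OOYY L=OWOW
After move 2 (U'): U=WRWR F=OWGG R=GGYR B=YRBB L=BBOW
After move 3 (F): F=GOGW U=WRWB R=WGRR D=YGYY L=BOOO
After move 4 (F): F=GGWO U=WROO R=WGBR D=RWYY L=BYOG
After move 5 (F): F=WGOG U=WRGY R=OGOR D=BWYY L=BROW
Query 1: R[0] = O
Query 2: R[3] = R
Query 3: L[3] = W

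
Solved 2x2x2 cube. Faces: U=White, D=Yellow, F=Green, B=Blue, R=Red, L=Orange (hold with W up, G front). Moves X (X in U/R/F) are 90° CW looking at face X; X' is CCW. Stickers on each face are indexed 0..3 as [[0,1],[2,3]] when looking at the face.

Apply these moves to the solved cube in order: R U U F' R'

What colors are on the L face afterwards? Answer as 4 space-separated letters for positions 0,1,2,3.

Answer: R W O G

Derivation:
After move 1 (R): R=RRRR U=WGWG F=GYGY D=YBYB B=WBWB
After move 2 (U): U=WWGG F=RRGY R=WBRR B=OOWB L=GYOO
After move 3 (U): U=GWGW F=WBGY R=OORR B=GYWB L=RROO
After move 4 (F'): F=BYWG U=GWOR R=BOYR D=ROYB L=RWOG
After move 5 (R'): R=ORBY U=GWOG F=BWWR D=RYYG B=BYOB
Query: L face = RWOG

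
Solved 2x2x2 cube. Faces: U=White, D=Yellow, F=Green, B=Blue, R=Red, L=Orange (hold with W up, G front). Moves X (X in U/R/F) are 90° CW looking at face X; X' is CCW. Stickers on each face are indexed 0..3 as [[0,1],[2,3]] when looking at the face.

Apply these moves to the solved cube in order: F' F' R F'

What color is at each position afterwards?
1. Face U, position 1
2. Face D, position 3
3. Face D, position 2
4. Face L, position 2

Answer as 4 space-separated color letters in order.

Answer: G B Y O

Derivation:
After move 1 (F'): F=GGGG U=WWRR R=YRYR D=OOYY L=OWOW
After move 2 (F'): F=GGGG U=WWYY R=OROR D=WWYY L=OROR
After move 3 (R): R=OORR U=WGYG F=GWGY D=WBYB B=YBWB
After move 4 (F'): F=WYGG U=WGOR R=BOWR D=RRYB L=OGOY
Query 1: U[1] = G
Query 2: D[3] = B
Query 3: D[2] = Y
Query 4: L[2] = O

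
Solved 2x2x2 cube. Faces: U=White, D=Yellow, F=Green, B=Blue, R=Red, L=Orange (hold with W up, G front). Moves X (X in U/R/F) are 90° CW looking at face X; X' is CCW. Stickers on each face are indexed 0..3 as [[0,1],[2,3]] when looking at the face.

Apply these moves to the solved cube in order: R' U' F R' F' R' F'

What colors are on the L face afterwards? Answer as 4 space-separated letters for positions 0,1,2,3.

Answer: Y G O W

Derivation:
After move 1 (R'): R=RRRR U=WBWB F=GWGW D=YGYG B=YBYB
After move 2 (U'): U=BBWW F=OOGW R=GWRR B=RRYB L=YBOO
After move 3 (F): F=GOWO U=BBOB R=WWWR D=RGYG L=YYOG
After move 4 (R'): R=WRWW U=BYOR F=GBWB D=ROYO B=GRGB
After move 5 (F'): F=BBGW U=BYWW R=ORRW D=YGYO L=YROO
After move 6 (R'): R=RWOR U=BGWG F=BYGW D=YBYW B=ORGB
After move 7 (F'): F=YWBG U=BGRO R=BWYR D=ROYW L=YGOW
Query: L face = YGOW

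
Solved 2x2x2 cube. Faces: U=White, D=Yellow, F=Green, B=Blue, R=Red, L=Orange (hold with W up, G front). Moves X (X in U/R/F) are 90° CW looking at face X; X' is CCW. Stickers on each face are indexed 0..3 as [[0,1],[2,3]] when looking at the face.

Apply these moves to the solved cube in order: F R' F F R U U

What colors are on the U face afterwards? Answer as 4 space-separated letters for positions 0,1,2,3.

Answer: G G G W

Derivation:
After move 1 (F): F=GGGG U=WWOO R=WRWR D=RRYY L=OYOY
After move 2 (R'): R=RRWW U=WBOB F=GWGO D=RGYG B=YBRB
After move 3 (F): F=GGOW U=WBYY R=ORBW D=WRYG L=OROG
After move 4 (F): F=OGWG U=WBGR R=YRYW D=BOYG L=OWOR
After move 5 (R): R=YYWR U=WGGG F=OOWG D=BRYY B=RBBB
After move 6 (U): U=GWGG F=YYWG R=RBWR B=OWBB L=OOOR
After move 7 (U): U=GGGW F=RBWG R=OWWR B=OOBB L=YYOR
Query: U face = GGGW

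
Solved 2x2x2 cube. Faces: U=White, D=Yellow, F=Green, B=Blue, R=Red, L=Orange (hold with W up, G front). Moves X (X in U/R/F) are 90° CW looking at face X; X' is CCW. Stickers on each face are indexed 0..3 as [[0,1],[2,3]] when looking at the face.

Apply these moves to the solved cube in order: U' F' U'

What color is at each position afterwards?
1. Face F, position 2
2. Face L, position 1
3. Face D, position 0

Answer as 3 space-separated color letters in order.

After move 1 (U'): U=WWWW F=OOGG R=GGRR B=RRBB L=BBOO
After move 2 (F'): F=OGOG U=WWGR R=YGYR D=BOYY L=BWOW
After move 3 (U'): U=WRWG F=BWOG R=OGYR B=YGBB L=RROW
Query 1: F[2] = O
Query 2: L[1] = R
Query 3: D[0] = B

Answer: O R B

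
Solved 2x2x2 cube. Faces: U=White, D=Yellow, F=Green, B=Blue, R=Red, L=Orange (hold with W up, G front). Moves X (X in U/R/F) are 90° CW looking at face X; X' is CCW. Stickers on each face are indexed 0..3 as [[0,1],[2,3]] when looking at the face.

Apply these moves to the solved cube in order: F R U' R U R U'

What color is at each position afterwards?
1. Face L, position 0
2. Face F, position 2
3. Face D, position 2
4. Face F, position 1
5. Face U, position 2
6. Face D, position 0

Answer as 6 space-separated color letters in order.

After move 1 (F): F=GGGG U=WWOO R=WRWR D=RRYY L=OYOY
After move 2 (R): R=WWRR U=WGOG F=GRGY D=RBYB B=OBWB
After move 3 (U'): U=GGWO F=OYGY R=GRRR B=WWWB L=OBOY
After move 4 (R): R=RGRR U=GYWY F=OBGB D=RWYW B=OWGB
After move 5 (U): U=WGYY F=RGGB R=OWRR B=OBGB L=OBOY
After move 6 (R): R=RORW U=WGYB F=RWGW D=RGYO B=YBGB
After move 7 (U'): U=GBWY F=OBGW R=RWRW B=ROGB L=YBOY
Query 1: L[0] = Y
Query 2: F[2] = G
Query 3: D[2] = Y
Query 4: F[1] = B
Query 5: U[2] = W
Query 6: D[0] = R

Answer: Y G Y B W R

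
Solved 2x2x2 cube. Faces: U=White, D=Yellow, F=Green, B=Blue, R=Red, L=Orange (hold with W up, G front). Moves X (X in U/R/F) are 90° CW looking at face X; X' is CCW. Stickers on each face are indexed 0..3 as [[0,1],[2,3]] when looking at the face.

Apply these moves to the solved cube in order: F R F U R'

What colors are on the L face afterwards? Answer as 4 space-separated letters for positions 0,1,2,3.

After move 1 (F): F=GGGG U=WWOO R=WRWR D=RRYY L=OYOY
After move 2 (R): R=WWRR U=WGOG F=GRGY D=RBYB B=OBWB
After move 3 (F): F=GGYR U=WGYY R=OWGR D=RWYB L=OROB
After move 4 (U): U=YWYG F=OWYR R=OBGR B=ORWB L=GGOB
After move 5 (R'): R=BROG U=YWYO F=OWYG D=RWYR B=BRWB
Query: L face = GGOB

Answer: G G O B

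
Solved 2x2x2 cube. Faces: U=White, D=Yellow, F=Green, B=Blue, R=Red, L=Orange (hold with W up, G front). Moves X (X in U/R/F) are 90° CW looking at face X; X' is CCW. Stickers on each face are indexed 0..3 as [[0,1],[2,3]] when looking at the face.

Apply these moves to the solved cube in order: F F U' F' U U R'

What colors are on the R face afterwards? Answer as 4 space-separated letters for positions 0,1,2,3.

Answer: Y R B W

Derivation:
After move 1 (F): F=GGGG U=WWOO R=WRWR D=RRYY L=OYOY
After move 2 (F): F=GGGG U=WWYY R=OROR D=WWYY L=OROR
After move 3 (U'): U=WYWY F=ORGG R=GGOR B=ORBB L=BBOR
After move 4 (F'): F=RGOG U=WYGO R=WGWR D=BRYY L=BYOW
After move 5 (U): U=GWOY F=WGOG R=ORWR B=BYBB L=RGOW
After move 6 (U): U=OGYW F=OROG R=BYWR B=RGBB L=WGOW
After move 7 (R'): R=YRBW U=OBYR F=OGOW D=BRYG B=YGRB
Query: R face = YRBW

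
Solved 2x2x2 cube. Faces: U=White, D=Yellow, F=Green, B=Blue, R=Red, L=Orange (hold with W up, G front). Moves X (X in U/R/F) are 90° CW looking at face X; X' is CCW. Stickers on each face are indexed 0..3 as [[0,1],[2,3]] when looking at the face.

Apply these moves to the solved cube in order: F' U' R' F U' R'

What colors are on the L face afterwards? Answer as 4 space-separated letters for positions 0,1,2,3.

Answer: Y R O W

Derivation:
After move 1 (F'): F=GGGG U=WWRR R=YRYR D=OOYY L=OWOW
After move 2 (U'): U=WRWR F=OWGG R=GGYR B=YRBB L=BBOW
After move 3 (R'): R=GRGY U=WBWY F=ORGR D=OWYG B=YROB
After move 4 (F): F=GORR U=WBWB R=WRYY D=GGYG L=BOOW
After move 5 (U'): U=BBWW F=BORR R=GOYY B=WROB L=YROW
After move 6 (R'): R=OYGY U=BOWW F=BBRW D=GOYR B=GRGB
Query: L face = YROW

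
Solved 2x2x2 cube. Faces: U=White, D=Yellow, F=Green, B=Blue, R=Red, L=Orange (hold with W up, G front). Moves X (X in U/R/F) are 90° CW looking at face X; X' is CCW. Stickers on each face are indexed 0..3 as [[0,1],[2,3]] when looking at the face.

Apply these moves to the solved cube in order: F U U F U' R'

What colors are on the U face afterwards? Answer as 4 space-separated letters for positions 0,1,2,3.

After move 1 (F): F=GGGG U=WWOO R=WRWR D=RRYY L=OYOY
After move 2 (U): U=OWOW F=WRGG R=BBWR B=OYBB L=GGOY
After move 3 (U): U=OOWW F=BBGG R=OYWR B=GGBB L=WROY
After move 4 (F): F=GBGB U=OOYR R=WYWR D=WOYY L=WROR
After move 5 (U'): U=OROY F=WRGB R=GBWR B=WYBB L=GGOR
After move 6 (R'): R=BRGW U=OBOW F=WRGY D=WRYB B=YYOB
Query: U face = OBOW

Answer: O B O W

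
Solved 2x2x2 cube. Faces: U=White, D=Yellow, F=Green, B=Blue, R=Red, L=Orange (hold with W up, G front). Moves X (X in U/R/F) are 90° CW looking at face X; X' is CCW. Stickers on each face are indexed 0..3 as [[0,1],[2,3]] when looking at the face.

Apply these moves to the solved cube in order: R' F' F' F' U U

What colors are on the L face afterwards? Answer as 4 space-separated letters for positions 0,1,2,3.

After move 1 (R'): R=RRRR U=WBWB F=GWGW D=YGYG B=YBYB
After move 2 (F'): F=WWGG U=WBRR R=GRYR D=OOYG L=OBOW
After move 3 (F'): F=WGWG U=WBGY R=OROR D=BWYG L=OROR
After move 4 (F'): F=GGWW U=WBOO R=WRBR D=RRYG L=OYOG
After move 5 (U): U=OWOB F=WRWW R=YBBR B=OYYB L=GGOG
After move 6 (U): U=OOBW F=YBWW R=OYBR B=GGYB L=WROG
Query: L face = WROG

Answer: W R O G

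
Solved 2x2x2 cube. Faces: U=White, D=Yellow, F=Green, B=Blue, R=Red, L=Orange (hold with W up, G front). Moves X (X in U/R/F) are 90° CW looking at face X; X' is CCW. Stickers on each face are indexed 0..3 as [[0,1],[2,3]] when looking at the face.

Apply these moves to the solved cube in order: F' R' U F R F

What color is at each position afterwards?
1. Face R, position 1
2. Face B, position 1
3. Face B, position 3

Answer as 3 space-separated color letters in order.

Answer: B W B

Derivation:
After move 1 (F'): F=GGGG U=WWRR R=YRYR D=OOYY L=OWOW
After move 2 (R'): R=RRYY U=WBRB F=GWGR D=OGYG B=YBOB
After move 3 (U): U=RWBB F=RRGR R=YBYY B=OWOB L=GWOW
After move 4 (F): F=GRRR U=RWWW R=BBBY D=YYYG L=GOOG
After move 5 (R): R=BBYB U=RRWR F=GYRG D=YOYO B=WWWB
After move 6 (F): F=RGGY U=RRGO R=WBRB D=YBYO L=GYOO
Query 1: R[1] = B
Query 2: B[1] = W
Query 3: B[3] = B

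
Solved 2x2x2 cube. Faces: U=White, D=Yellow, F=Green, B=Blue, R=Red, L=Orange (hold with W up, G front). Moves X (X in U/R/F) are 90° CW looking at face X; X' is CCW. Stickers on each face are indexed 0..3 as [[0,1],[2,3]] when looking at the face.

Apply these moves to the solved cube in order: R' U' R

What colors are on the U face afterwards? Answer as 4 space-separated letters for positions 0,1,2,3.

Answer: B O W W

Derivation:
After move 1 (R'): R=RRRR U=WBWB F=GWGW D=YGYG B=YBYB
After move 2 (U'): U=BBWW F=OOGW R=GWRR B=RRYB L=YBOO
After move 3 (R): R=RGRW U=BOWW F=OGGG D=YYYR B=WRBB
Query: U face = BOWW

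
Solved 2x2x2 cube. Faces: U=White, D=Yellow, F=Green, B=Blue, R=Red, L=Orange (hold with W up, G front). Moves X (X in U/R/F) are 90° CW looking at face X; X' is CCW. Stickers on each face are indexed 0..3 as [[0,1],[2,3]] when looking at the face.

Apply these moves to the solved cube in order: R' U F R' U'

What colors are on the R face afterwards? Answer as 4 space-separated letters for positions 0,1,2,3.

After move 1 (R'): R=RRRR U=WBWB F=GWGW D=YGYG B=YBYB
After move 2 (U): U=WWBB F=RRGW R=YBRR B=OOYB L=GWOO
After move 3 (F): F=GRWR U=WWOW R=BBBR D=RYYG L=GYOG
After move 4 (R'): R=BRBB U=WYOO F=GWWW D=RRYR B=GOYB
After move 5 (U'): U=YOWO F=GYWW R=GWBB B=BRYB L=GOOG
Query: R face = GWBB

Answer: G W B B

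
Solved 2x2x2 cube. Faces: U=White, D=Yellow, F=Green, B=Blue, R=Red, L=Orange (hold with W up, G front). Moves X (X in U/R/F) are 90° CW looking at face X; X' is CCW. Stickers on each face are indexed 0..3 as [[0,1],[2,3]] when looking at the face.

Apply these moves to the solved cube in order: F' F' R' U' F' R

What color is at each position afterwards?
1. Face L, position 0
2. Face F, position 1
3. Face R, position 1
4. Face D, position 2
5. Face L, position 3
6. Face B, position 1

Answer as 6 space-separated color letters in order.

Answer: Y R G Y W R

Derivation:
After move 1 (F'): F=GGGG U=WWRR R=YRYR D=OOYY L=OWOW
After move 2 (F'): F=GGGG U=WWYY R=OROR D=WWYY L=OROR
After move 3 (R'): R=RROO U=WBYB F=GWGY D=WGYG B=YBWB
After move 4 (U'): U=BBWY F=ORGY R=GWOO B=RRWB L=YBOR
After move 5 (F'): F=RYOG U=BBGO R=GWWO D=BRYG L=YYOW
After move 6 (R): R=WGOW U=BYGG F=RROG D=BWYR B=ORBB
Query 1: L[0] = Y
Query 2: F[1] = R
Query 3: R[1] = G
Query 4: D[2] = Y
Query 5: L[3] = W
Query 6: B[1] = R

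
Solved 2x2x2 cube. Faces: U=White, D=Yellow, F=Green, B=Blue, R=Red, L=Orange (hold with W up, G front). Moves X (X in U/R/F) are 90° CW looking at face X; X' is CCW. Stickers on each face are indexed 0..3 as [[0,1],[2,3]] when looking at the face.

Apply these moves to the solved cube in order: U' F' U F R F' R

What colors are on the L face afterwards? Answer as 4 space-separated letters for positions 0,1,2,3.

After move 1 (U'): U=WWWW F=OOGG R=GGRR B=RRBB L=BBOO
After move 2 (F'): F=OGOG U=WWGR R=YGYR D=BOYY L=BWOW
After move 3 (U): U=GWRW F=YGOG R=RRYR B=BWBB L=OGOW
After move 4 (F): F=OYGG U=GWWG R=RRWR D=YRYY L=OBOO
After move 5 (R): R=WRRR U=GYWG F=ORGY D=YBYB B=GWWB
After move 6 (F'): F=RYOG U=GYWR R=BRYR D=BOYB L=OGOW
After move 7 (R): R=YBRR U=GYWG F=ROOB D=BWYG B=RWYB
Query: L face = OGOW

Answer: O G O W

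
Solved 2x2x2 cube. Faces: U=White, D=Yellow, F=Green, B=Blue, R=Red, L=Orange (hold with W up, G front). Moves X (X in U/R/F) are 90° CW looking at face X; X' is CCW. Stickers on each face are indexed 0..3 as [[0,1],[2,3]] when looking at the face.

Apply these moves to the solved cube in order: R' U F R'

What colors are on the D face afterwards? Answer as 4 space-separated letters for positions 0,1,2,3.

Answer: R R Y R

Derivation:
After move 1 (R'): R=RRRR U=WBWB F=GWGW D=YGYG B=YBYB
After move 2 (U): U=WWBB F=RRGW R=YBRR B=OOYB L=GWOO
After move 3 (F): F=GRWR U=WWOW R=BBBR D=RYYG L=GYOG
After move 4 (R'): R=BRBB U=WYOO F=GWWW D=RRYR B=GOYB
Query: D face = RRYR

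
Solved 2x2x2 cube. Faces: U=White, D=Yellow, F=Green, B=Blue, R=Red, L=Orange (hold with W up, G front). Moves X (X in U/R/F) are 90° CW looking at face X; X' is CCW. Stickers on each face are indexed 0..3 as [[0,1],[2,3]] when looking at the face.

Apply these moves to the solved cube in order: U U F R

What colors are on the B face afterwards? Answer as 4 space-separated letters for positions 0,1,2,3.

Answer: R G W B

Derivation:
After move 1 (U): U=WWWW F=RRGG R=BBRR B=OOBB L=GGOO
After move 2 (U): U=WWWW F=BBGG R=OORR B=GGBB L=RROO
After move 3 (F): F=GBGB U=WWOR R=WOWR D=ROYY L=RYOY
After move 4 (R): R=WWRO U=WBOB F=GOGY D=RBYG B=RGWB
Query: B face = RGWB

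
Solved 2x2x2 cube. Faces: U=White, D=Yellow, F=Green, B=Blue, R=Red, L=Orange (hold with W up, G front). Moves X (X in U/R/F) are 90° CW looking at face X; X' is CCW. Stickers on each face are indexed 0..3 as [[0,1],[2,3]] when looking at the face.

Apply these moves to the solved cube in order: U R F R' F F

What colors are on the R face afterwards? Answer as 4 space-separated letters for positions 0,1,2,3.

Answer: B B Y G

Derivation:
After move 1 (U): U=WWWW F=RRGG R=BBRR B=OOBB L=GGOO
After move 2 (R): R=RBRB U=WRWG F=RYGY D=YBYO B=WOWB
After move 3 (F): F=GRYY U=WROG R=WBGB D=RRYO L=GYOB
After move 4 (R'): R=BBWG U=WWOW F=GRYG D=RRYY B=OORB
After move 5 (F): F=YGGR U=WWBY R=OBWG D=WBYY L=GROR
After move 6 (F): F=GYRG U=WWRR R=BBYG D=WOYY L=GWOB
Query: R face = BBYG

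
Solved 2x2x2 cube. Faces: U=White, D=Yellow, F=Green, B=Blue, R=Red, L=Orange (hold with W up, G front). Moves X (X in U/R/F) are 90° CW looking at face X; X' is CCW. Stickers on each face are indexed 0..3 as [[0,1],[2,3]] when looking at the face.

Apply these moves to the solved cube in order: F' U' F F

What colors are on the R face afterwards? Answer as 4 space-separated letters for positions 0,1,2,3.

Answer: W G B R

Derivation:
After move 1 (F'): F=GGGG U=WWRR R=YRYR D=OOYY L=OWOW
After move 2 (U'): U=WRWR F=OWGG R=GGYR B=YRBB L=BBOW
After move 3 (F): F=GOGW U=WRWB R=WGRR D=YGYY L=BOOO
After move 4 (F): F=GGWO U=WROO R=WGBR D=RWYY L=BYOG
Query: R face = WGBR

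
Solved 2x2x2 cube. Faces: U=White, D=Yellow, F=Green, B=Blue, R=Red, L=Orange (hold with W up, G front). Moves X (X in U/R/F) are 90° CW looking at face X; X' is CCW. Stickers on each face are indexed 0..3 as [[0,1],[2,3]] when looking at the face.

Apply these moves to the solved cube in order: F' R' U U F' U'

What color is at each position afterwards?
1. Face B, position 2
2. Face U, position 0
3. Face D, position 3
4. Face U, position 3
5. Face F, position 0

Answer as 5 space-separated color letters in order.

After move 1 (F'): F=GGGG U=WWRR R=YRYR D=OOYY L=OWOW
After move 2 (R'): R=RRYY U=WBRB F=GWGR D=OGYG B=YBOB
After move 3 (U): U=RWBB F=RRGR R=YBYY B=OWOB L=GWOW
After move 4 (U): U=BRBW F=YBGR R=OWYY B=GWOB L=RROW
After move 5 (F'): F=BRYG U=BROY R=GWOY D=RWYG L=RWOB
After move 6 (U'): U=RYBO F=RWYG R=BROY B=GWOB L=GWOB
Query 1: B[2] = O
Query 2: U[0] = R
Query 3: D[3] = G
Query 4: U[3] = O
Query 5: F[0] = R

Answer: O R G O R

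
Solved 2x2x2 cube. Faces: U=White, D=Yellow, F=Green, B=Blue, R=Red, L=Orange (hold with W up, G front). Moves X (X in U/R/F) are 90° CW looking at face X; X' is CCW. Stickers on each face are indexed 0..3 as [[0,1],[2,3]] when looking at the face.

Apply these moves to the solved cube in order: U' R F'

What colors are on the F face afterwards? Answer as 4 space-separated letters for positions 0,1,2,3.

Answer: Y Y O G

Derivation:
After move 1 (U'): U=WWWW F=OOGG R=GGRR B=RRBB L=BBOO
After move 2 (R): R=RGRG U=WOWG F=OYGY D=YBYR B=WRWB
After move 3 (F'): F=YYOG U=WORR R=BGYG D=BOYR L=BGOW
Query: F face = YYOG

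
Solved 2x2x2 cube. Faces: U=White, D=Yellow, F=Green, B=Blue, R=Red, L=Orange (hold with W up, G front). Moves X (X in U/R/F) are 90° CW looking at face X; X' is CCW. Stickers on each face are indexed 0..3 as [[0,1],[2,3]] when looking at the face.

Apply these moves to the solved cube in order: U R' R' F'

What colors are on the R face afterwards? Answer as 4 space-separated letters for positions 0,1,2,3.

Answer: W R Y B

Derivation:
After move 1 (U): U=WWWW F=RRGG R=BBRR B=OOBB L=GGOO
After move 2 (R'): R=BRBR U=WBWO F=RWGW D=YRYG B=YOYB
After move 3 (R'): R=RRBB U=WYWY F=RBGO D=YWYW B=GORB
After move 4 (F'): F=BORG U=WYRB R=WRYB D=GOYW L=GYOW
Query: R face = WRYB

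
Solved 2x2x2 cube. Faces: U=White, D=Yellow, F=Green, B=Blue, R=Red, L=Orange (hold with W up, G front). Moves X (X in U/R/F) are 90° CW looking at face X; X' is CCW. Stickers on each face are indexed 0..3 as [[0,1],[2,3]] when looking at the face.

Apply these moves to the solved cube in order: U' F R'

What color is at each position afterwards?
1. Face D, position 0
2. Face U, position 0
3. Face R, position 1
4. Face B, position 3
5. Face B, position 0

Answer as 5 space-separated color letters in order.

After move 1 (U'): U=WWWW F=OOGG R=GGRR B=RRBB L=BBOO
After move 2 (F): F=GOGO U=WWOB R=WGWR D=RGYY L=BYOY
After move 3 (R'): R=GRWW U=WBOR F=GWGB D=ROYO B=YRGB
Query 1: D[0] = R
Query 2: U[0] = W
Query 3: R[1] = R
Query 4: B[3] = B
Query 5: B[0] = Y

Answer: R W R B Y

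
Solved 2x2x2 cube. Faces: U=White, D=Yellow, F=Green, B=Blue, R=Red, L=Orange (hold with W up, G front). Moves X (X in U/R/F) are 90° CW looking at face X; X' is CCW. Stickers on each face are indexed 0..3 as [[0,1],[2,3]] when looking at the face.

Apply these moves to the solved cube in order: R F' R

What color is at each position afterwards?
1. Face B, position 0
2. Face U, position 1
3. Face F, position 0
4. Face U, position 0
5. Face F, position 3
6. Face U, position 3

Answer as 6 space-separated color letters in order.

Answer: R Y Y W B G

Derivation:
After move 1 (R): R=RRRR U=WGWG F=GYGY D=YBYB B=WBWB
After move 2 (F'): F=YYGG U=WGRR R=BRYR D=OOYB L=OGOW
After move 3 (R): R=YBRR U=WYRG F=YOGB D=OWYW B=RBGB
Query 1: B[0] = R
Query 2: U[1] = Y
Query 3: F[0] = Y
Query 4: U[0] = W
Query 5: F[3] = B
Query 6: U[3] = G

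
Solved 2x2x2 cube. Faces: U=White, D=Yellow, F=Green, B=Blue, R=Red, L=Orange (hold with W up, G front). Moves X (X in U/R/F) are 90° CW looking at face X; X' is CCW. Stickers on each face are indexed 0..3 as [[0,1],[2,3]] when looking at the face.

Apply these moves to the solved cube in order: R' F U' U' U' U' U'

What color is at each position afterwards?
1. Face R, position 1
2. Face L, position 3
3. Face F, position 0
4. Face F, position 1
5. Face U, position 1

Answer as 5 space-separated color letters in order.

Answer: G G O Y O

Derivation:
After move 1 (R'): R=RRRR U=WBWB F=GWGW D=YGYG B=YBYB
After move 2 (F): F=GGWW U=WBOO R=WRBR D=RRYG L=OYOG
After move 3 (U'): U=BOWO F=OYWW R=GGBR B=WRYB L=YBOG
After move 4 (U'): U=OOBW F=YBWW R=OYBR B=GGYB L=WROG
After move 5 (U'): U=OWOB F=WRWW R=YBBR B=OYYB L=GGOG
After move 6 (U'): U=WBOO F=GGWW R=WRBR B=YBYB L=OYOG
After move 7 (U'): U=BOWO F=OYWW R=GGBR B=WRYB L=YBOG
Query 1: R[1] = G
Query 2: L[3] = G
Query 3: F[0] = O
Query 4: F[1] = Y
Query 5: U[1] = O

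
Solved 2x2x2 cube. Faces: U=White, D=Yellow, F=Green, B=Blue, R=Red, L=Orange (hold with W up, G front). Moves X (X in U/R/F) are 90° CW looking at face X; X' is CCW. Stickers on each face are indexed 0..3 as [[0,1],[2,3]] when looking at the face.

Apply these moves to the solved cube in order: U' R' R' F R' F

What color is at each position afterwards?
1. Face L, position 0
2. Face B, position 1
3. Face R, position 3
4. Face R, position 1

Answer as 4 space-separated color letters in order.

Answer: B R Y G

Derivation:
After move 1 (U'): U=WWWW F=OOGG R=GGRR B=RRBB L=BBOO
After move 2 (R'): R=GRGR U=WBWR F=OWGW D=YOYG B=YRYB
After move 3 (R'): R=RRGG U=WYWY F=OBGR D=YWYW B=GROB
After move 4 (F): F=GORB U=WYOB R=WRYG D=GRYW L=BYOW
After move 5 (R'): R=RGWY U=WOOG F=GYRB D=GOYB B=WRRB
After move 6 (F): F=RGBY U=WOWY R=OGGY D=WRYB L=BGOO
Query 1: L[0] = B
Query 2: B[1] = R
Query 3: R[3] = Y
Query 4: R[1] = G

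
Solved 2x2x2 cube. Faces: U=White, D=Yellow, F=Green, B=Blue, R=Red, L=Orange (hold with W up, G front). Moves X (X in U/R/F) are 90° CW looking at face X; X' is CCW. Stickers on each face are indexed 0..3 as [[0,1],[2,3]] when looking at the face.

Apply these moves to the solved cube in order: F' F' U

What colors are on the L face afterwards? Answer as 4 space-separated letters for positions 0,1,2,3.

Answer: G G O R

Derivation:
After move 1 (F'): F=GGGG U=WWRR R=YRYR D=OOYY L=OWOW
After move 2 (F'): F=GGGG U=WWYY R=OROR D=WWYY L=OROR
After move 3 (U): U=YWYW F=ORGG R=BBOR B=ORBB L=GGOR
Query: L face = GGOR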